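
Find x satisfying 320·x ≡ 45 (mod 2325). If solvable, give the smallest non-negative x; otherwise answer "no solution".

First find gcd(320, 2325):
2325 = 7×320 + 85
320 = 3×85 + 65
85 = 1×65 + 20
65 = 3×20 + 5
20 = 4×5 + 0
gcd = 5 and 5 | 45, so solutions exist. Divide through by 5: 64x ≡ 9 (mod 465).
Now find 64⁻¹ mod 465:
465 = 7·64 + 17
64 = 3·17 + 13
17 = 1·13 + 4
13 = 3·4 + 1
4 = 4·1 + 0
Back-substitute:
1 = 13 − 3·4
1 = −3·17 + 4·13
1 = 4·64 − 15·17
1 = −15·465 + 109·64
So 64⁻¹ ≡ 109 (mod 465).
Then x ≡ 109·9 ≡ 51 (mod 465); the smallest non-negative solution is x = 51.

51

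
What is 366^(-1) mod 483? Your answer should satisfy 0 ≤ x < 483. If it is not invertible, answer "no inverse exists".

Euclidean algorithm on 483, 366:
483 = 1×366 + 117
366 = 3×117 + 15
117 = 7×15 + 12
15 = 1×12 + 3
12 = 4×3 + 0
gcd(366, 483) = 3 ≠ 1, so 366 has no multiplicative inverse modulo 483.

no inverse exists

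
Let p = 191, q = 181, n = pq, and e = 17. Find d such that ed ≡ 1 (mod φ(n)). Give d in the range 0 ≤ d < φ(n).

φ(n) = (p−1)(q−1) = 190·180 = 34200.
Need d with 17·d ≡ 1 (mod 34200). Apply the extended Euclidean algorithm:
34200 = 2011×17 + 13
17 = 1×13 + 4
13 = 3×4 + 1
4 = 4×1 + 0
Back-substitute:
1 = 13 − 3·4
1 = −3·17 + 4·13
1 = 4·34200 − 8047·17
So 17·(-8047) ≡ 1 (mod 34200), hence d ≡ -8047 ≡ 26153 (mod 34200).

26153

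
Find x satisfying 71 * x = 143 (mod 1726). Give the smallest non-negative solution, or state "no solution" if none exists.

First find gcd(71, 1726):
1726 = 24*71 + 22
71 = 3*22 + 5
22 = 4*5 + 2
5 = 2*2 + 1
2 = 2*1 + 0
gcd = 1, so a unique solution mod 1726 exists.
Back-substitute for the Bézout coefficients:
1 = 5 − 2·2
1 = −2·22 + 9·5
1 = 9·71 − 29·22
1 = −29·1726 + 705·71
So 71·(705) ≡ 1 (mod 1726), giving 71⁻¹ ≡ 705.
x ≡ 71⁻¹·143 ≡ 705·143 ≡ 707 (mod 1726).

707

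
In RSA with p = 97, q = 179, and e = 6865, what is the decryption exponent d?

φ(n) = (p−1)(q−1) = 96·178 = 17088.
Need d with 6865·d ≡ 1 (mod 17088). Apply the extended Euclidean algorithm:
17088 = 2*6865 + 3358
6865 = 2*3358 + 149
3358 = 22*149 + 80
149 = 1*80 + 69
80 = 1*69 + 11
69 = 6*11 + 3
11 = 3*3 + 2
3 = 1*2 + 1
2 = 2*1 + 0
Back-substitute:
1 = 3 − 2
1 = −11 + 4·3
1 = 4·69 − 25·11
1 = −25·80 + 29·69
1 = 29·149 − 54·80
1 = −54·3358 + 1217·149
1 = 1217·6865 − 2488·3358
1 = −2488·17088 + 6193·6865
So 6865·6193 ≡ 1 (mod 17088), hence d = 6193.

6193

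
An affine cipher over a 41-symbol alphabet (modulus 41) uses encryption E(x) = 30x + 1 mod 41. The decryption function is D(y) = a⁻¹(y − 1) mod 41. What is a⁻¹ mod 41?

26

Extended Euclidean algorithm:
41 = 1×30 + 11
30 = 2×11 + 8
11 = 1×8 + 3
8 = 2×3 + 2
3 = 1×2 + 1
2 = 2×1 + 0
The gcd is 1. Working backward:
1 = 3 − 2
1 = −8 + 3·3
1 = 3·11 − 4·8
1 = −4·30 + 11·11
1 = 11·41 − 15·30
Hence 30⁻¹ ≡ -15 ≡ 26 (mod 41).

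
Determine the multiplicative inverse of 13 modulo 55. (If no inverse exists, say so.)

Run Euclid on (55, 13):
55 = 4*13 + 3
13 = 4*3 + 1
3 = 3*1 + 0
gcd = 1, so the inverse exists. Back-substitute:
1 = 13 − 4·3
1 = −4·55 + 17·13
So 13·17 ≡ 1 (mod 55).

17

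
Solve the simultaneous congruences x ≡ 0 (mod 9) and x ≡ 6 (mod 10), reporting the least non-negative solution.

Write x = 0 + 9·k. Then 9·k ≡ 6 − 0 ≡ 6 (mod 10).
Need 9⁻¹ mod 10. Extended Euclid on (10, 9):
10 = 1×9 + 1
9 = 9×1 + 0
Back-substitute:
1 = 10 − 9
9⁻¹ ≡ 9 (mod 10), so k ≡ 9·6 ≡ 4 (mod 10).
x = 0 + 9·4 = 36.

36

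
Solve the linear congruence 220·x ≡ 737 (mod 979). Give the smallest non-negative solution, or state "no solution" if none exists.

79

First find gcd(220, 979):
979 = 4×220 + 99
220 = 2×99 + 22
99 = 4×22 + 11
22 = 2×11 + 0
gcd = 11 and 11 | 737, so solutions exist. Divide through by 11: 20x ≡ 67 (mod 89).
Now find 20⁻¹ mod 89:
89 = 4*20 + 9
20 = 2*9 + 2
9 = 4*2 + 1
2 = 2*1 + 0
Back-substitute:
1 = 9 − 4·2
1 = −4·20 + 9·9
1 = 9·89 − 40·20
So 20·(-40) ≡ 1 (mod 89), i.e. 20⁻¹ ≡ 49.
Then x ≡ 49·67 ≡ 79 (mod 89); the smallest non-negative solution is x = 79.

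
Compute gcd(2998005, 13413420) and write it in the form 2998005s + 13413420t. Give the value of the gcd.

15

Euclidean algorithm:
13413420 = 4*2998005 + 1421400
2998005 = 2*1421400 + 155205
1421400 = 9*155205 + 24555
155205 = 6*24555 + 7875
24555 = 3*7875 + 930
7875 = 8*930 + 435
930 = 2*435 + 60
435 = 7*60 + 15
60 = 4*15 + 0
gcd(2998005, 13413420) = 15.
Back-substituting:
15 = 435 − 7·60
15 = −7·930 + 15·435
15 = 15·7875 − 127·930
15 = −127·24555 + 396·7875
15 = 396·155205 − 2503·24555
15 = −2503·1421400 + 22923·155205
15 = 22923·2998005 − 48349·1421400
15 = −48349·13413420 + 216319·2998005
So 15 = (-48349)·13413420 + (216319)·2998005.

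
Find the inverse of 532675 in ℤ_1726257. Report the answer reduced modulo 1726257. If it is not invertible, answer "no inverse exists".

Euclidean algorithm on 1726257, 532675:
1726257 = 3*532675 + 128232
532675 = 4*128232 + 19747
128232 = 6*19747 + 9750
19747 = 2*9750 + 247
9750 = 39*247 + 117
247 = 2*117 + 13
117 = 9*13 + 0
The gcd is 13, not 1, hence no inverse exists.

no inverse exists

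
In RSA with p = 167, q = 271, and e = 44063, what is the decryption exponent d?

36827

φ(n) = (p−1)(q−1) = 166·270 = 44820.
Need d with 44063·d ≡ 1 (mod 44820). Apply the extended Euclidean algorithm:
44820 = 1·44063 + 757
44063 = 58·757 + 157
757 = 4·157 + 129
157 = 1·129 + 28
129 = 4·28 + 17
28 = 1·17 + 11
17 = 1·11 + 6
11 = 1·6 + 5
6 = 1·5 + 1
5 = 5·1 + 0
Back-substitute:
1 = 6 − 5
1 = −11 + 2·6
1 = 2·17 − 3·11
1 = −3·28 + 5·17
1 = 5·129 − 23·28
1 = −23·157 + 28·129
1 = 28·757 − 135·157
1 = −135·44063 + 7858·757
1 = 7858·44820 − 7993·44063
So 44063·(-7993) ≡ 1 (mod 44820), hence d ≡ -7993 ≡ 36827 (mod 44820).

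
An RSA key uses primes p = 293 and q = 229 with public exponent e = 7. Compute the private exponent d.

9511

φ(n) = (p−1)(q−1) = 292·228 = 66576.
Need d with 7·d ≡ 1 (mod 66576). Apply the extended Euclidean algorithm:
66576 = 9510×7 + 6
7 = 1×6 + 1
6 = 6×1 + 0
Back-substitute:
1 = 7 − 6
1 = −66576 + 9511·7
So 7·9511 ≡ 1 (mod 66576), hence d = 9511.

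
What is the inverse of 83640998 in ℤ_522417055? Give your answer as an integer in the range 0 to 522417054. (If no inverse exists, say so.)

157690837

gcd(522417055, 83640998) by repeated division:
522417055 = 6·83640998 + 20571067
83640998 = 4·20571067 + 1356730
20571067 = 15·1356730 + 220117
1356730 = 6·220117 + 36028
220117 = 6·36028 + 3949
36028 = 9·3949 + 487
3949 = 8·487 + 53
487 = 9·53 + 10
53 = 5·10 + 3
10 = 3·3 + 1
3 = 3·1 + 0
gcd = 1, so the inverse exists. Back-substitute:
1 = 10 − 3·3
1 = −3·53 + 16·10
1 = 16·487 − 147·53
1 = −147·3949 + 1192·487
1 = 1192·36028 − 10875·3949
1 = −10875·220117 + 66442·36028
1 = 66442·1356730 − 409527·220117
1 = −409527·20571067 + 6209347·1356730
1 = 6209347·83640998 − 25246915·20571067
1 = −25246915·522417055 + 157690837·83640998
So 83640998·157690837 ≡ 1 (mod 522417055).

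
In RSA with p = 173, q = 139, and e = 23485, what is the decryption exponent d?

16549

φ(n) = (p−1)(q−1) = 172·138 = 23736.
Need d with 23485·d ≡ 1 (mod 23736). Apply the extended Euclidean algorithm:
23736 = 1×23485 + 251
23485 = 93×251 + 142
251 = 1×142 + 109
142 = 1×109 + 33
109 = 3×33 + 10
33 = 3×10 + 3
10 = 3×3 + 1
3 = 3×1 + 0
Back-substitute:
1 = 10 − 3·3
1 = −3·33 + 10·10
1 = 10·109 − 33·33
1 = −33·142 + 43·109
1 = 43·251 − 76·142
1 = −76·23485 + 7111·251
1 = 7111·23736 − 7187·23485
So 23485·(-7187) ≡ 1 (mod 23736), hence d ≡ -7187 ≡ 16549 (mod 23736).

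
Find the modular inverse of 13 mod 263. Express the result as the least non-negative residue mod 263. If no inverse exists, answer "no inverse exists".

Run Euclid on (263, 13):
263 = 20*13 + 3
13 = 4*3 + 1
3 = 3*1 + 0
Since gcd(13, 263) = 1, back-substitute to write 1 as a combination:
1 = 13 − 4·3
1 = −4·263 + 81·13
So 13·81 ≡ 1 (mod 263).

81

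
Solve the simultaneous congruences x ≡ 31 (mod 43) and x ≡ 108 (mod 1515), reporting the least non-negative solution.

Write x = 31 + 43·k. Then 43·k ≡ 108 − 31 ≡ 77 (mod 1515).
Need 43⁻¹ mod 1515. Extended Euclid on (1515, 43):
1515 = 35·43 + 10
43 = 4·10 + 3
10 = 3·3 + 1
3 = 3·1 + 0
Back-substitute:
1 = 10 − 3·3
1 = −3·43 + 13·10
1 = 13·1515 − 458·43
43⁻¹ ≡ 1057 (mod 1515), so k ≡ 1057·77 ≡ 1094 (mod 1515).
x = 31 + 43·1094 = 47073.

47073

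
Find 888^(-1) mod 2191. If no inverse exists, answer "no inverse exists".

Extended Euclidean algorithm:
2191 = 2×888 + 415
888 = 2×415 + 58
415 = 7×58 + 9
58 = 6×9 + 4
9 = 2×4 + 1
4 = 4×1 + 0
The gcd is 1. Working backward:
1 = 9 − 2·4
1 = −2·58 + 13·9
1 = 13·415 − 93·58
1 = −93·888 + 199·415
1 = 199·2191 − 491·888
Thus 888·(-491) ≡ 1 (mod 2191); reducing, -491 mod 2191 = 1700.

1700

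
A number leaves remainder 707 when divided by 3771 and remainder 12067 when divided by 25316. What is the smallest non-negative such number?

Write x = 707 + 3771·k. Then 3771·k ≡ 12067 − 707 ≡ 11360 (mod 25316).
Need 3771⁻¹ mod 25316. Extended Euclid on (25316, 3771):
25316 = 6×3771 + 2690
3771 = 1×2690 + 1081
2690 = 2×1081 + 528
1081 = 2×528 + 25
528 = 21×25 + 3
25 = 8×3 + 1
3 = 3×1 + 0
Back-substitute:
1 = 25 − 8·3
1 = −8·528 + 169·25
1 = 169·1081 − 346·528
1 = −346·2690 + 861·1081
1 = 861·3771 − 1207·2690
1 = −1207·25316 + 8103·3771
3771⁻¹ ≡ 8103 (mod 25316), so k ≡ 8103·11360 ≡ 1104 (mod 25316).
x = 707 + 3771·1104 = 4163891.

4163891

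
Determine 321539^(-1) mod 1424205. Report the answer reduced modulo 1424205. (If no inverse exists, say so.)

413399

gcd(1424205, 321539) by repeated division:
1424205 = 4*321539 + 138049
321539 = 2*138049 + 45441
138049 = 3*45441 + 1726
45441 = 26*1726 + 565
1726 = 3*565 + 31
565 = 18*31 + 7
31 = 4*7 + 3
7 = 2*3 + 1
3 = 3*1 + 0
The gcd is 1. Working backward:
1 = 7 − 2·3
1 = −2·31 + 9·7
1 = 9·565 − 164·31
1 = −164·1726 + 501·565
1 = 501·45441 − 13190·1726
1 = −13190·138049 + 40071·45441
1 = 40071·321539 − 93332·138049
1 = −93332·1424205 + 413399·321539
So 321539·413399 ≡ 1 (mod 1424205).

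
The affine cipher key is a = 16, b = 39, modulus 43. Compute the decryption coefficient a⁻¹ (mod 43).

Extended Euclidean algorithm:
43 = 2×16 + 11
16 = 1×11 + 5
11 = 2×5 + 1
5 = 5×1 + 0
gcd = 1, so the inverse exists. Back-substitute:
1 = 11 − 2·5
1 = −2·16 + 3·11
1 = 3·43 − 8·16
Hence 16⁻¹ ≡ -8 ≡ 35 (mod 43).

35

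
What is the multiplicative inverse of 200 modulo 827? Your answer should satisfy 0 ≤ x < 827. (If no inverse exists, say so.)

153

Extended Euclidean algorithm:
827 = 4×200 + 27
200 = 7×27 + 11
27 = 2×11 + 5
11 = 2×5 + 1
5 = 5×1 + 0
gcd = 1, so the inverse exists. Back-substitute:
1 = 11 − 2·5
1 = −2·27 + 5·11
1 = 5·200 − 37·27
1 = −37·827 + 153·200
So 200·153 ≡ 1 (mod 827).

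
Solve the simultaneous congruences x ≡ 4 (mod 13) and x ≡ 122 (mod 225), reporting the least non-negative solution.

797

Write x = 4 + 13·k. Then 13·k ≡ 122 − 4 ≡ 118 (mod 225).
Need 13⁻¹ mod 225. Extended Euclid on (225, 13):
225 = 17*13 + 4
13 = 3*4 + 1
4 = 4*1 + 0
Back-substitute:
1 = 13 − 3·4
1 = −3·225 + 52·13
13⁻¹ ≡ 52 (mod 225), so k ≡ 52·118 ≡ 61 (mod 225).
x = 4 + 13·61 = 797.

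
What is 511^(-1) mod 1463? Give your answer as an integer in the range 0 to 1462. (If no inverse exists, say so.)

Compute gcd(511, 1463):
1463 = 2×511 + 441
511 = 1×441 + 70
441 = 6×70 + 21
70 = 3×21 + 7
21 = 3×7 + 0
The gcd is 7, not 1, hence no inverse exists.

no inverse exists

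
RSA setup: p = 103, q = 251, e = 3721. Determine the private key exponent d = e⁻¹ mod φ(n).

φ(n) = (p−1)(q−1) = 102·250 = 25500.
Need d with 3721·d ≡ 1 (mod 25500). Apply the extended Euclidean algorithm:
25500 = 6*3721 + 3174
3721 = 1*3174 + 547
3174 = 5*547 + 439
547 = 1*439 + 108
439 = 4*108 + 7
108 = 15*7 + 3
7 = 2*3 + 1
3 = 3*1 + 0
Back-substitute:
1 = 7 − 2·3
1 = −2·108 + 31·7
1 = 31·439 − 126·108
1 = −126·547 + 157·439
1 = 157·3174 − 911·547
1 = −911·3721 + 1068·3174
1 = 1068·25500 − 7319·3721
So 3721·(-7319) ≡ 1 (mod 25500), hence d ≡ -7319 ≡ 18181 (mod 25500).

18181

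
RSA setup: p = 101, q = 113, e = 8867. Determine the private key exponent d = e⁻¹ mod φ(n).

9803

φ(n) = (p−1)(q−1) = 100·112 = 11200.
Need d with 8867·d ≡ 1 (mod 11200). Apply the extended Euclidean algorithm:
11200 = 1·8867 + 2333
8867 = 3·2333 + 1868
2333 = 1·1868 + 465
1868 = 4·465 + 8
465 = 58·8 + 1
8 = 8·1 + 0
Back-substitute:
1 = 465 − 58·8
1 = −58·1868 + 233·465
1 = 233·2333 − 291·1868
1 = −291·8867 + 1106·2333
1 = 1106·11200 − 1397·8867
So 8867·(-1397) ≡ 1 (mod 11200), hence d ≡ -1397 ≡ 9803 (mod 11200).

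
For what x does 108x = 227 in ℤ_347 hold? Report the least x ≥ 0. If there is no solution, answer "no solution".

First find gcd(108, 347):
347 = 3×108 + 23
108 = 4×23 + 16
23 = 1×16 + 7
16 = 2×7 + 2
7 = 3×2 + 1
2 = 2×1 + 0
gcd = 1, so a unique solution mod 347 exists.
Back-substitute for the Bézout coefficients:
1 = 7 − 3·2
1 = −3·16 + 7·7
1 = 7·23 − 10·16
1 = −10·108 + 47·23
1 = 47·347 − 151·108
So 108·(-151) ≡ 1 (mod 347), giving 108⁻¹ ≡ 196.
x ≡ 108⁻¹·227 ≡ 196·227 ≡ 76 (mod 347).

76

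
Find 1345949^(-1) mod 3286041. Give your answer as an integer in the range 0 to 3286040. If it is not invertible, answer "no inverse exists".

no inverse exists

Compute gcd(1345949, 3286041):
3286041 = 2·1345949 + 594143
1345949 = 2·594143 + 157663
594143 = 3·157663 + 121154
157663 = 1·121154 + 36509
121154 = 3·36509 + 11627
36509 = 3·11627 + 1628
11627 = 7·1628 + 231
1628 = 7·231 + 11
231 = 21·11 + 0
The gcd is 11, not 1, hence no inverse exists.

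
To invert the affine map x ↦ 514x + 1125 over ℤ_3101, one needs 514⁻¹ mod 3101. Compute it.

2371

Apply the Euclidean algorithm to 3101 and 514:
3101 = 6·514 + 17
514 = 30·17 + 4
17 = 4·4 + 1
4 = 4·1 + 0
Since gcd(514, 3101) = 1, back-substitute to write 1 as a combination:
1 = 17 − 4·4
1 = −4·514 + 121·17
1 = 121·3101 − 730·514
Hence 514⁻¹ ≡ -730 ≡ 2371 (mod 3101).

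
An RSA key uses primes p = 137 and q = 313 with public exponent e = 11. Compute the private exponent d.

φ(n) = (p−1)(q−1) = 136·312 = 42432.
Need d with 11·d ≡ 1 (mod 42432). Apply the extended Euclidean algorithm:
42432 = 3857·11 + 5
11 = 2·5 + 1
5 = 5·1 + 0
Back-substitute:
1 = 11 − 2·5
1 = −2·42432 + 7715·11
So 11·7715 ≡ 1 (mod 42432), hence d = 7715.

7715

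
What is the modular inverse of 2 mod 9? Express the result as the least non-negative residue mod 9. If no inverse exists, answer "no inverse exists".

5

Apply the Euclidean algorithm to 9 and 2:
9 = 4*2 + 1
2 = 2*1 + 0
Since gcd(2, 9) = 1, back-substitute to write 1 as a combination:
1 = 9 − 4·2
Thus 2·(-4) ≡ 1 (mod 9); reducing, -4 mod 9 = 5.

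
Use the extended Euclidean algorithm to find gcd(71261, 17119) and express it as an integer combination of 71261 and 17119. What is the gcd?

Apply Euclid's algorithm to 71261 and 17119:
71261 = 4×17119 + 2785
17119 = 6×2785 + 409
2785 = 6×409 + 331
409 = 1×331 + 78
331 = 4×78 + 19
78 = 4×19 + 2
19 = 9×2 + 1
2 = 2×1 + 0
gcd(71261, 17119) = 1.
Back-substituting:
1 = 19 − 9·2
1 = −9·78 + 37·19
1 = 37·331 − 157·78
1 = −157·409 + 194·331
1 = 194·2785 − 1321·409
1 = −1321·17119 + 8120·2785
1 = 8120·71261 − 33801·17119
So 1 = (8120)·71261 + (-33801)·17119.

1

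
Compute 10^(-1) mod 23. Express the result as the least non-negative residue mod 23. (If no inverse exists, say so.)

7

Extended Euclidean algorithm:
23 = 2×10 + 3
10 = 3×3 + 1
3 = 3×1 + 0
gcd = 1, so the inverse exists. Back-substitute:
1 = 10 − 3·3
1 = −3·23 + 7·10
So 10·7 ≡ 1 (mod 23).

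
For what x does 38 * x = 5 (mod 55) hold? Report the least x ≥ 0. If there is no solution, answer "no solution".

First find gcd(38, 55):
55 = 1·38 + 17
38 = 2·17 + 4
17 = 4·4 + 1
4 = 4·1 + 0
gcd = 1, so a unique solution mod 55 exists.
Back-substitute for the Bézout coefficients:
1 = 17 − 4·4
1 = −4·38 + 9·17
1 = 9·55 − 13·38
So 38·(-13) ≡ 1 (mod 55), giving 38⁻¹ ≡ 42.
x ≡ 38⁻¹·5 ≡ 42·5 ≡ 45 (mod 55).

45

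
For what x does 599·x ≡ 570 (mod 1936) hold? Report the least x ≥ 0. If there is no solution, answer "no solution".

First find gcd(599, 1936):
1936 = 3·599 + 139
599 = 4·139 + 43
139 = 3·43 + 10
43 = 4·10 + 3
10 = 3·3 + 1
3 = 3·1 + 0
gcd = 1, so a unique solution mod 1936 exists.
Back-substitute for the Bézout coefficients:
1 = 10 − 3·3
1 = −3·43 + 13·10
1 = 13·139 − 42·43
1 = −42·599 + 181·139
1 = 181·1936 − 585·599
So 599·(-585) ≡ 1 (mod 1936), giving 599⁻¹ ≡ 1351.
x ≡ 599⁻¹·570 ≡ 1351·570 ≡ 1478 (mod 1936).

1478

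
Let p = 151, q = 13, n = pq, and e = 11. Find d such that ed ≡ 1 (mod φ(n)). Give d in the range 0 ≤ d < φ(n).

φ(n) = (p−1)(q−1) = 150·12 = 1800.
Need d with 11·d ≡ 1 (mod 1800). Apply the extended Euclidean algorithm:
1800 = 163×11 + 7
11 = 1×7 + 4
7 = 1×4 + 3
4 = 1×3 + 1
3 = 3×1 + 0
Back-substitute:
1 = 4 − 3
1 = −7 + 2·4
1 = 2·11 − 3·7
1 = −3·1800 + 491·11
So 11·491 ≡ 1 (mod 1800), hence d = 491.

491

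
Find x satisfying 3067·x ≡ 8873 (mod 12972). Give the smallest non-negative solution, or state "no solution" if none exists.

5459

First find gcd(3067, 12972):
12972 = 4*3067 + 704
3067 = 4*704 + 251
704 = 2*251 + 202
251 = 1*202 + 49
202 = 4*49 + 6
49 = 8*6 + 1
6 = 6*1 + 0
gcd = 1, so a unique solution mod 12972 exists.
Back-substitute for the Bézout coefficients:
1 = 49 − 8·6
1 = −8·202 + 33·49
1 = 33·251 − 41·202
1 = −41·704 + 115·251
1 = 115·3067 − 501·704
1 = −501·12972 + 2119·3067
So 3067·(2119) ≡ 1 (mod 12972), giving 3067⁻¹ ≡ 2119.
x ≡ 3067⁻¹·8873 ≡ 2119·8873 ≡ 5459 (mod 12972).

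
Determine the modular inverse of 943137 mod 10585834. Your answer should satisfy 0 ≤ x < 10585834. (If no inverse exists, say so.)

gcd(10585834, 943137) by repeated division:
10585834 = 11*943137 + 211327
943137 = 4*211327 + 97829
211327 = 2*97829 + 15669
97829 = 6*15669 + 3815
15669 = 4*3815 + 409
3815 = 9*409 + 134
409 = 3*134 + 7
134 = 19*7 + 1
7 = 7*1 + 0
Since gcd(943137, 10585834) = 1, back-substitute to write 1 as a combination:
1 = 134 − 19·7
1 = −19·409 + 58·134
1 = 58·3815 − 541·409
1 = −541·15669 + 2222·3815
1 = 2222·97829 − 13873·15669
1 = −13873·211327 + 29968·97829
1 = 29968·943137 − 133745·211327
1 = −133745·10585834 + 1501163·943137
So 943137·1501163 ≡ 1 (mod 10585834).

1501163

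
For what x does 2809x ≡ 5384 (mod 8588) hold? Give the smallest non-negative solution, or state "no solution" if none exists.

First find gcd(2809, 8588):
8588 = 3*2809 + 161
2809 = 17*161 + 72
161 = 2*72 + 17
72 = 4*17 + 4
17 = 4*4 + 1
4 = 4*1 + 0
gcd = 1, so a unique solution mod 8588 exists.
Back-substitute for the Bézout coefficients:
1 = 17 − 4·4
1 = −4·72 + 17·17
1 = 17·161 − 38·72
1 = −38·2809 + 663·161
1 = 663·8588 − 2027·2809
So 2809·(-2027) ≡ 1 (mod 8588), giving 2809⁻¹ ≡ 6561.
x ≡ 2809⁻¹·5384 ≡ 6561·5384 ≡ 1980 (mod 8588).

1980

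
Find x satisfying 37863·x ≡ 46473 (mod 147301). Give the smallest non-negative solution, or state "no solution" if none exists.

8171

First find gcd(37863, 147301):
147301 = 3*37863 + 33712
37863 = 1*33712 + 4151
33712 = 8*4151 + 504
4151 = 8*504 + 119
504 = 4*119 + 28
119 = 4*28 + 7
28 = 4*7 + 0
gcd = 7 and 7 | 46473, so solutions exist. Divide through by 7: 5409x ≡ 6639 (mod 21043).
Now find 5409⁻¹ mod 21043:
21043 = 3×5409 + 4816
5409 = 1×4816 + 593
4816 = 8×593 + 72
593 = 8×72 + 17
72 = 4×17 + 4
17 = 4×4 + 1
4 = 4×1 + 0
Back-substitute:
1 = 17 − 4·4
1 = −4·72 + 17·17
1 = 17·593 − 140·72
1 = −140·4816 + 1137·593
1 = 1137·5409 − 1277·4816
1 = −1277·21043 + 4968·5409
So 5409⁻¹ ≡ 4968 (mod 21043).
Then x ≡ 4968·6639 ≡ 8171 (mod 21043); the smallest non-negative solution is x = 8171.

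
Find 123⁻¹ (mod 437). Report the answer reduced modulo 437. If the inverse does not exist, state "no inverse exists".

302

Run Euclid on (437, 123):
437 = 3×123 + 68
123 = 1×68 + 55
68 = 1×55 + 13
55 = 4×13 + 3
13 = 4×3 + 1
3 = 3×1 + 0
Since gcd(123, 437) = 1, back-substitute to write 1 as a combination:
1 = 13 − 4·3
1 = −4·55 + 17·13
1 = 17·68 − 21·55
1 = −21·123 + 38·68
1 = 38·437 − 135·123
Hence 123⁻¹ ≡ -135 ≡ 302 (mod 437).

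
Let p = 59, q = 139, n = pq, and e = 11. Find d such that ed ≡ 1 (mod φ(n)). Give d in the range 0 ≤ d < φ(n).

φ(n) = (p−1)(q−1) = 58·138 = 8004.
Need d with 11·d ≡ 1 (mod 8004). Apply the extended Euclidean algorithm:
8004 = 727×11 + 7
11 = 1×7 + 4
7 = 1×4 + 3
4 = 1×3 + 1
3 = 3×1 + 0
Back-substitute:
1 = 4 − 3
1 = −7 + 2·4
1 = 2·11 − 3·7
1 = −3·8004 + 2183·11
So 11·2183 ≡ 1 (mod 8004), hence d = 2183.

2183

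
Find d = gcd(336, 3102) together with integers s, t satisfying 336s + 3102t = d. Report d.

6

Repeated division:
3102 = 9·336 + 78
336 = 4·78 + 24
78 = 3·24 + 6
24 = 4·6 + 0
gcd(336, 3102) = 6.
Express as a combination:
6 = 78 − 3·24
6 = −3·336 + 13·78
6 = 13·3102 − 120·336
So 6 = (13)·3102 + (-120)·336.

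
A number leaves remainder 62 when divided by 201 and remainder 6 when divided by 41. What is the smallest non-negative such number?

2876

Write x = 62 + 201·k. Then 201·k ≡ 6 − 62 ≡ 26 (mod 41).
Need 201⁻¹ mod 41. Extended Euclid on (41, 37):
41 = 1×37 + 4
37 = 9×4 + 1
4 = 4×1 + 0
Back-substitute:
1 = 37 − 9·4
1 = −9·41 + 10·37
201⁻¹ ≡ 10 (mod 41), so k ≡ 10·26 ≡ 14 (mod 41).
x = 62 + 201·14 = 2876.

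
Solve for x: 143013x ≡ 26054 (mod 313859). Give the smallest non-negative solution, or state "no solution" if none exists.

no solution

gcd(143013, 313859):
313859 = 2×143013 + 27833
143013 = 5×27833 + 3848
27833 = 7×3848 + 897
3848 = 4×897 + 260
897 = 3×260 + 117
260 = 2×117 + 26
117 = 4×26 + 13
26 = 2×13 + 0
gcd = 13, but 13 ∤ 26054, so the congruence has no solution.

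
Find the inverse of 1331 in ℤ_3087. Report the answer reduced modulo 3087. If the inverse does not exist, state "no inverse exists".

Extended Euclidean algorithm:
3087 = 2×1331 + 425
1331 = 3×425 + 56
425 = 7×56 + 33
56 = 1×33 + 23
33 = 1×23 + 10
23 = 2×10 + 3
10 = 3×3 + 1
3 = 3×1 + 0
The gcd is 1. Working backward:
1 = 10 − 3·3
1 = −3·23 + 7·10
1 = 7·33 − 10·23
1 = −10·56 + 17·33
1 = 17·425 − 129·56
1 = −129·1331 + 404·425
1 = 404·3087 − 937·1331
So 1331·(-937) ≡ 1 (mod 3087), and -937 ≡ 2150 (mod 3087).

2150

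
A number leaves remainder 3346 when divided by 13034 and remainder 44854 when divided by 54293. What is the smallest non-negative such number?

Write x = 3346 + 13034·k. Then 13034·k ≡ 44854 − 3346 ≡ 41508 (mod 54293).
Need 13034⁻¹ mod 54293. Extended Euclid on (54293, 13034):
54293 = 4*13034 + 2157
13034 = 6*2157 + 92
2157 = 23*92 + 41
92 = 2*41 + 10
41 = 4*10 + 1
10 = 10*1 + 0
Back-substitute:
1 = 41 − 4·10
1 = −4·92 + 9·41
1 = 9·2157 − 211·92
1 = −211·13034 + 1275·2157
1 = 1275·54293 − 5311·13034
13034⁻¹ ≡ 48982 (mod 54293), so k ≡ 48982·41508 ≡ 34885 (mod 54293).
x = 3346 + 13034·34885 = 454694436.

454694436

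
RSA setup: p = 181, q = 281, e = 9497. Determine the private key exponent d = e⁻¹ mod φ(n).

31433

φ(n) = (p−1)(q−1) = 180·280 = 50400.
Need d with 9497·d ≡ 1 (mod 50400). Apply the extended Euclidean algorithm:
50400 = 5×9497 + 2915
9497 = 3×2915 + 752
2915 = 3×752 + 659
752 = 1×659 + 93
659 = 7×93 + 8
93 = 11×8 + 5
8 = 1×5 + 3
5 = 1×3 + 2
3 = 1×2 + 1
2 = 2×1 + 0
Back-substitute:
1 = 3 − 2
1 = −5 + 2·3
1 = 2·8 − 3·5
1 = −3·93 + 35·8
1 = 35·659 − 248·93
1 = −248·752 + 283·659
1 = 283·2915 − 1097·752
1 = −1097·9497 + 3574·2915
1 = 3574·50400 − 18967·9497
So 9497·(-18967) ≡ 1 (mod 50400), hence d ≡ -18967 ≡ 31433 (mod 50400).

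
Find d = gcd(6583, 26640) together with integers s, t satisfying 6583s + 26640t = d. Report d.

1

Apply Euclid's algorithm to 26640 and 6583:
26640 = 4×6583 + 308
6583 = 21×308 + 115
308 = 2×115 + 78
115 = 1×78 + 37
78 = 2×37 + 4
37 = 9×4 + 1
4 = 4×1 + 0
gcd(6583, 26640) = 1.
Express as a combination:
1 = 37 − 9·4
1 = −9·78 + 19·37
1 = 19·115 − 28·78
1 = −28·308 + 75·115
1 = 75·6583 − 1603·308
1 = −1603·26640 + 6487·6583
So 1 = (-1603)·26640 + (6487)·6583.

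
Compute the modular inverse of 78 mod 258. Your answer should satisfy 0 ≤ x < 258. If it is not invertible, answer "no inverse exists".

no inverse exists

Euclidean algorithm on 258, 78:
258 = 3*78 + 24
78 = 3*24 + 6
24 = 4*6 + 0
The gcd is 6, not 1, hence no inverse exists.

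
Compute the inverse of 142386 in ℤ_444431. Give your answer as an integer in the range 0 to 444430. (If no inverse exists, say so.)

366058

Extended Euclidean algorithm:
444431 = 3·142386 + 17273
142386 = 8·17273 + 4202
17273 = 4·4202 + 465
4202 = 9·465 + 17
465 = 27·17 + 6
17 = 2·6 + 5
6 = 1·5 + 1
5 = 5·1 + 0
Since gcd(142386, 444431) = 1, back-substitute to write 1 as a combination:
1 = 6 − 5
1 = −17 + 3·6
1 = 3·465 − 82·17
1 = −82·4202 + 741·465
1 = 741·17273 − 3046·4202
1 = −3046·142386 + 25109·17273
1 = 25109·444431 − 78373·142386
Thus 142386·(-78373) ≡ 1 (mod 444431); reducing, -78373 mod 444431 = 366058.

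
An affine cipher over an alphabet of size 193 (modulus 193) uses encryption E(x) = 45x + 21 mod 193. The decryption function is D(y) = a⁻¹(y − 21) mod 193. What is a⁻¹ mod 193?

gcd(193, 45) by repeated division:
193 = 4×45 + 13
45 = 3×13 + 6
13 = 2×6 + 1
6 = 6×1 + 0
The gcd is 1. Working backward:
1 = 13 − 2·6
1 = −2·45 + 7·13
1 = 7·193 − 30·45
So 45·(-30) ≡ 1 (mod 193), and -30 ≡ 163 (mod 193).

163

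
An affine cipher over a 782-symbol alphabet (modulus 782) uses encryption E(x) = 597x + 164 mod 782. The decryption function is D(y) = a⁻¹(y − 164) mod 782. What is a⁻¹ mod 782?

689

Extended Euclidean algorithm:
782 = 1×597 + 185
597 = 3×185 + 42
185 = 4×42 + 17
42 = 2×17 + 8
17 = 2×8 + 1
8 = 8×1 + 0
The gcd is 1. Working backward:
1 = 17 − 2·8
1 = −2·42 + 5·17
1 = 5·185 − 22·42
1 = −22·597 + 71·185
1 = 71·782 − 93·597
Thus 597·(-93) ≡ 1 (mod 782); reducing, -93 mod 782 = 689.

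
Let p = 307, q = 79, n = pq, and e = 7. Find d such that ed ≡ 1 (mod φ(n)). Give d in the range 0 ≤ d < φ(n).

13639

φ(n) = (p−1)(q−1) = 306·78 = 23868.
Need d with 7·d ≡ 1 (mod 23868). Apply the extended Euclidean algorithm:
23868 = 3409*7 + 5
7 = 1*5 + 2
5 = 2*2 + 1
2 = 2*1 + 0
Back-substitute:
1 = 5 − 2·2
1 = −2·7 + 3·5
1 = 3·23868 − 10229·7
So 7·(-10229) ≡ 1 (mod 23868), hence d ≡ -10229 ≡ 13639 (mod 23868).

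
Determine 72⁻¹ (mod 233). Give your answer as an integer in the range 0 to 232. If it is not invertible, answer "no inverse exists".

178

gcd(233, 72) by repeated division:
233 = 3*72 + 17
72 = 4*17 + 4
17 = 4*4 + 1
4 = 4*1 + 0
gcd = 1, so the inverse exists. Back-substitute:
1 = 17 − 4·4
1 = −4·72 + 17·17
1 = 17·233 − 55·72
So 72·(-55) ≡ 1 (mod 233), and -55 ≡ 178 (mod 233).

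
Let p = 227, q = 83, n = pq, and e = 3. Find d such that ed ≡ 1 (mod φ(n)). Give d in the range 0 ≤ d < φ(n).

φ(n) = (p−1)(q−1) = 226·82 = 18532.
Need d with 3·d ≡ 1 (mod 18532). Apply the extended Euclidean algorithm:
18532 = 6177×3 + 1
3 = 3×1 + 0
Back-substitute:
1 = 18532 − 6177·3
So 3·(-6177) ≡ 1 (mod 18532), hence d ≡ -6177 ≡ 12355 (mod 18532).

12355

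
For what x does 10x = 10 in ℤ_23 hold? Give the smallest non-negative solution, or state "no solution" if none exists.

1

First find gcd(10, 23):
23 = 2*10 + 3
10 = 3*3 + 1
3 = 3*1 + 0
gcd = 1, so a unique solution mod 23 exists.
Back-substitute for the Bézout coefficients:
1 = 10 − 3·3
1 = −3·23 + 7·10
So 10·(7) ≡ 1 (mod 23), giving 10⁻¹ ≡ 7.
x ≡ 10⁻¹·10 ≡ 7·10 ≡ 1 (mod 23).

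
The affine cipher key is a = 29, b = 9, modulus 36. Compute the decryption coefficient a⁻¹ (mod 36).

gcd(36, 29) by repeated division:
36 = 1×29 + 7
29 = 4×7 + 1
7 = 7×1 + 0
The gcd is 1. Working backward:
1 = 29 − 4·7
1 = −4·36 + 5·29
So 29·5 ≡ 1 (mod 36).

5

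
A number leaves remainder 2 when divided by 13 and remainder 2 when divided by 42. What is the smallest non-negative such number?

2

Write x = 2 + 13·k. Then 13·k ≡ 2 − 2 ≡ 0 (mod 42).
Need 13⁻¹ mod 42. Extended Euclid on (42, 13):
42 = 3·13 + 3
13 = 4·3 + 1
3 = 3·1 + 0
Back-substitute:
1 = 13 − 4·3
1 = −4·42 + 13·13
13⁻¹ ≡ 13 (mod 42), so k ≡ 13·0 ≡ 0 (mod 42).
x = 2 + 13·0 = 2.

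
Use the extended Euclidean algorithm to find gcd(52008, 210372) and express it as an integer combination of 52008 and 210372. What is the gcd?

12

Euclidean algorithm:
210372 = 4*52008 + 2340
52008 = 22*2340 + 528
2340 = 4*528 + 228
528 = 2*228 + 72
228 = 3*72 + 12
72 = 6*12 + 0
gcd(52008, 210372) = 12.
Back-substituting:
12 = 228 − 3·72
12 = −3·528 + 7·228
12 = 7·2340 − 31·528
12 = −31·52008 + 689·2340
12 = 689·210372 − 2787·52008
So 12 = (689)·210372 + (-2787)·52008.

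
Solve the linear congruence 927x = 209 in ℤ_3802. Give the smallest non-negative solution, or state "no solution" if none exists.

First find gcd(927, 3802):
3802 = 4×927 + 94
927 = 9×94 + 81
94 = 1×81 + 13
81 = 6×13 + 3
13 = 4×3 + 1
3 = 3×1 + 0
gcd = 1, so a unique solution mod 3802 exists.
Back-substitute for the Bézout coefficients:
1 = 13 − 4·3
1 = −4·81 + 25·13
1 = 25·94 − 29·81
1 = −29·927 + 286·94
1 = 286·3802 − 1173·927
So 927·(-1173) ≡ 1 (mod 3802), giving 927⁻¹ ≡ 2629.
x ≡ 927⁻¹·209 ≡ 2629·209 ≡ 1973 (mod 3802).

1973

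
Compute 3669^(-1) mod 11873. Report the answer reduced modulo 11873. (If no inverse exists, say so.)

2838

Apply the Euclidean algorithm to 11873 and 3669:
11873 = 3*3669 + 866
3669 = 4*866 + 205
866 = 4*205 + 46
205 = 4*46 + 21
46 = 2*21 + 4
21 = 5*4 + 1
4 = 4*1 + 0
Since gcd(3669, 11873) = 1, back-substitute to write 1 as a combination:
1 = 21 − 5·4
1 = −5·46 + 11·21
1 = 11·205 − 49·46
1 = −49·866 + 207·205
1 = 207·3669 − 877·866
1 = −877·11873 + 2838·3669
So 3669·2838 ≡ 1 (mod 11873).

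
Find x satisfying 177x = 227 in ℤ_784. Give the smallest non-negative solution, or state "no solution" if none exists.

19

First find gcd(177, 784):
784 = 4*177 + 76
177 = 2*76 + 25
76 = 3*25 + 1
25 = 25*1 + 0
gcd = 1, so a unique solution mod 784 exists.
Back-substitute for the Bézout coefficients:
1 = 76 − 3·25
1 = −3·177 + 7·76
1 = 7·784 − 31·177
So 177·(-31) ≡ 1 (mod 784), giving 177⁻¹ ≡ 753.
x ≡ 177⁻¹·227 ≡ 753·227 ≡ 19 (mod 784).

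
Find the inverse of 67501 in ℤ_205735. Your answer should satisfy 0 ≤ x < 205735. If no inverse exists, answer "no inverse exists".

28836

gcd(205735, 67501) by repeated division:
205735 = 3·67501 + 3232
67501 = 20·3232 + 2861
3232 = 1·2861 + 371
2861 = 7·371 + 264
371 = 1·264 + 107
264 = 2·107 + 50
107 = 2·50 + 7
50 = 7·7 + 1
7 = 7·1 + 0
Since gcd(67501, 205735) = 1, back-substitute to write 1 as a combination:
1 = 50 − 7·7
1 = −7·107 + 15·50
1 = 15·264 − 37·107
1 = −37·371 + 52·264
1 = 52·2861 − 401·371
1 = −401·3232 + 453·2861
1 = 453·67501 − 9461·3232
1 = −9461·205735 + 28836·67501
So 67501·28836 ≡ 1 (mod 205735).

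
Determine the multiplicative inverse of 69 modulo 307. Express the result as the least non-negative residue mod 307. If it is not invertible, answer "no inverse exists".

Extended Euclidean algorithm:
307 = 4×69 + 31
69 = 2×31 + 7
31 = 4×7 + 3
7 = 2×3 + 1
3 = 3×1 + 0
Since gcd(69, 307) = 1, back-substitute to write 1 as a combination:
1 = 7 − 2·3
1 = −2·31 + 9·7
1 = 9·69 − 20·31
1 = −20·307 + 89·69
So 69·89 ≡ 1 (mod 307).

89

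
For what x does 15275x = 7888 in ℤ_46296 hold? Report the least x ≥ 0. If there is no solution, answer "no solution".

30224

First find gcd(15275, 46296):
46296 = 3×15275 + 471
15275 = 32×471 + 203
471 = 2×203 + 65
203 = 3×65 + 8
65 = 8×8 + 1
8 = 8×1 + 0
gcd = 1, so a unique solution mod 46296 exists.
Back-substitute for the Bézout coefficients:
1 = 65 − 8·8
1 = −8·203 + 25·65
1 = 25·471 − 58·203
1 = −58·15275 + 1881·471
1 = 1881·46296 − 5701·15275
So 15275·(-5701) ≡ 1 (mod 46296), giving 15275⁻¹ ≡ 40595.
x ≡ 15275⁻¹·7888 ≡ 40595·7888 ≡ 30224 (mod 46296).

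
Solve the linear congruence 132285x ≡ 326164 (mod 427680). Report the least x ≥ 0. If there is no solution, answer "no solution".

gcd(132285, 427680):
427680 = 3*132285 + 30825
132285 = 4*30825 + 8985
30825 = 3*8985 + 3870
8985 = 2*3870 + 1245
3870 = 3*1245 + 135
1245 = 9*135 + 30
135 = 4*30 + 15
30 = 2*15 + 0
gcd = 15, but 15 ∤ 326164, so the congruence has no solution.

no solution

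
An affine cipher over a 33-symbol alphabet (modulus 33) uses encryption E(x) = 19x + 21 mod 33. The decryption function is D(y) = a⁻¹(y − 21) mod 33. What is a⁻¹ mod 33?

7

Extended Euclidean algorithm:
33 = 1·19 + 14
19 = 1·14 + 5
14 = 2·5 + 4
5 = 1·4 + 1
4 = 4·1 + 0
gcd = 1, so the inverse exists. Back-substitute:
1 = 5 − 4
1 = −14 + 3·5
1 = 3·19 − 4·14
1 = −4·33 + 7·19
So 19·7 ≡ 1 (mod 33).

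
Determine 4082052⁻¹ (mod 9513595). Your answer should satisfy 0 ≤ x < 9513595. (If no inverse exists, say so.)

Compute gcd(4082052, 9513595):
9513595 = 2·4082052 + 1349491
4082052 = 3·1349491 + 33579
1349491 = 40·33579 + 6331
33579 = 5·6331 + 1924
6331 = 3·1924 + 559
1924 = 3·559 + 247
559 = 2·247 + 65
247 = 3·65 + 52
65 = 1·52 + 13
52 = 4·13 + 0
gcd(4082052, 9513595) = 13 ≠ 1, so 4082052 has no multiplicative inverse modulo 9513595.

no inverse exists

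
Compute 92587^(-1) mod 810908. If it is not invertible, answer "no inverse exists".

352523

gcd(810908, 92587) by repeated division:
810908 = 8*92587 + 70212
92587 = 1*70212 + 22375
70212 = 3*22375 + 3087
22375 = 7*3087 + 766
3087 = 4*766 + 23
766 = 33*23 + 7
23 = 3*7 + 2
7 = 3*2 + 1
2 = 2*1 + 0
The gcd is 1. Working backward:
1 = 7 − 3·2
1 = −3·23 + 10·7
1 = 10·766 − 333·23
1 = −333·3087 + 1342·766
1 = 1342·22375 − 9727·3087
1 = −9727·70212 + 30523·22375
1 = 30523·92587 − 40250·70212
1 = −40250·810908 + 352523·92587
So 92587·352523 ≡ 1 (mod 810908).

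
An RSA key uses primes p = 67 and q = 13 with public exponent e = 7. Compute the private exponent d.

679

φ(n) = (p−1)(q−1) = 66·12 = 792.
Need d with 7·d ≡ 1 (mod 792). Apply the extended Euclidean algorithm:
792 = 113×7 + 1
7 = 7×1 + 0
Back-substitute:
1 = 792 − 113·7
So 7·(-113) ≡ 1 (mod 792), hence d ≡ -113 ≡ 679 (mod 792).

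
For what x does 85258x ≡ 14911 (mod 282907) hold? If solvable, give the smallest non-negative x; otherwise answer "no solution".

247903

First find gcd(85258, 282907):
282907 = 3*85258 + 27133
85258 = 3*27133 + 3859
27133 = 7*3859 + 120
3859 = 32*120 + 19
120 = 6*19 + 6
19 = 3*6 + 1
6 = 6*1 + 0
gcd = 1, so a unique solution mod 282907 exists.
Back-substitute for the Bézout coefficients:
1 = 19 − 3·6
1 = −3·120 + 19·19
1 = 19·3859 − 611·120
1 = −611·27133 + 4296·3859
1 = 4296·85258 − 13499·27133
1 = −13499·282907 + 44793·85258
So 85258·(44793) ≡ 1 (mod 282907), giving 85258⁻¹ ≡ 44793.
x ≡ 85258⁻¹·14911 ≡ 44793·14911 ≡ 247903 (mod 282907).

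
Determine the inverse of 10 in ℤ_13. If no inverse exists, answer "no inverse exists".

4

gcd(13, 10) by repeated division:
13 = 1×10 + 3
10 = 3×3 + 1
3 = 3×1 + 0
The gcd is 1. Working backward:
1 = 10 − 3·3
1 = −3·13 + 4·10
So 10·4 ≡ 1 (mod 13).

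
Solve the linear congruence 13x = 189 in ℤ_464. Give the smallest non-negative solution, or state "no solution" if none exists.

First find gcd(13, 464):
464 = 35·13 + 9
13 = 1·9 + 4
9 = 2·4 + 1
4 = 4·1 + 0
gcd = 1, so a unique solution mod 464 exists.
Back-substitute for the Bézout coefficients:
1 = 9 − 2·4
1 = −2·13 + 3·9
1 = 3·464 − 107·13
So 13·(-107) ≡ 1 (mod 464), giving 13⁻¹ ≡ 357.
x ≡ 13⁻¹·189 ≡ 357·189 ≡ 193 (mod 464).

193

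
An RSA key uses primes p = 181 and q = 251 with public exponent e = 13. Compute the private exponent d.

φ(n) = (p−1)(q−1) = 180·250 = 45000.
Need d with 13·d ≡ 1 (mod 45000). Apply the extended Euclidean algorithm:
45000 = 3461·13 + 7
13 = 1·7 + 6
7 = 1·6 + 1
6 = 6·1 + 0
Back-substitute:
1 = 7 − 6
1 = −13 + 2·7
1 = 2·45000 − 6923·13
So 13·(-6923) ≡ 1 (mod 45000), hence d ≡ -6923 ≡ 38077 (mod 45000).

38077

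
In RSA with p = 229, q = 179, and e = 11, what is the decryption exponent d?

7379

φ(n) = (p−1)(q−1) = 228·178 = 40584.
Need d with 11·d ≡ 1 (mod 40584). Apply the extended Euclidean algorithm:
40584 = 3689×11 + 5
11 = 2×5 + 1
5 = 5×1 + 0
Back-substitute:
1 = 11 − 2·5
1 = −2·40584 + 7379·11
So 11·7379 ≡ 1 (mod 40584), hence d = 7379.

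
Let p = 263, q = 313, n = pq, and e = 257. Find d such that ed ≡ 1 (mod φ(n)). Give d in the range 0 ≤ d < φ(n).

49937

φ(n) = (p−1)(q−1) = 262·312 = 81744.
Need d with 257·d ≡ 1 (mod 81744). Apply the extended Euclidean algorithm:
81744 = 318×257 + 18
257 = 14×18 + 5
18 = 3×5 + 3
5 = 1×3 + 2
3 = 1×2 + 1
2 = 2×1 + 0
Back-substitute:
1 = 3 − 2
1 = −5 + 2·3
1 = 2·18 − 7·5
1 = −7·257 + 100·18
1 = 100·81744 − 31807·257
So 257·(-31807) ≡ 1 (mod 81744), hence d ≡ -31807 ≡ 49937 (mod 81744).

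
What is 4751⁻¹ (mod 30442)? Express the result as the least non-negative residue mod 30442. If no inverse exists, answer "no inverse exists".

16589

Extended Euclidean algorithm:
30442 = 6*4751 + 1936
4751 = 2*1936 + 879
1936 = 2*879 + 178
879 = 4*178 + 167
178 = 1*167 + 11
167 = 15*11 + 2
11 = 5*2 + 1
2 = 2*1 + 0
gcd = 1, so the inverse exists. Back-substitute:
1 = 11 − 5·2
1 = −5·167 + 76·11
1 = 76·178 − 81·167
1 = −81·879 + 400·178
1 = 400·1936 − 881·879
1 = −881·4751 + 2162·1936
1 = 2162·30442 − 13853·4751
Thus 4751·(-13853) ≡ 1 (mod 30442); reducing, -13853 mod 30442 = 16589.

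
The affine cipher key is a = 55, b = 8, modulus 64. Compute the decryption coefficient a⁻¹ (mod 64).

Extended Euclidean algorithm:
64 = 1×55 + 9
55 = 6×9 + 1
9 = 9×1 + 0
gcd = 1, so the inverse exists. Back-substitute:
1 = 55 − 6·9
1 = −6·64 + 7·55
So 55·7 ≡ 1 (mod 64).

7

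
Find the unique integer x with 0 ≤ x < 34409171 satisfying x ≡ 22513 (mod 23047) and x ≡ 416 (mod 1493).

Write x = 22513 + 23047·k. Then 23047·k ≡ 416 − 22513 ≡ 298 (mod 1493).
Need 23047⁻¹ mod 1493. Extended Euclid on (1493, 652):
1493 = 2×652 + 189
652 = 3×189 + 85
189 = 2×85 + 19
85 = 4×19 + 9
19 = 2×9 + 1
9 = 9×1 + 0
Back-substitute:
1 = 19 − 2·9
1 = −2·85 + 9·19
1 = 9·189 − 20·85
1 = −20·652 + 69·189
1 = 69·1493 − 158·652
23047⁻¹ ≡ 1335 (mod 1493), so k ≡ 1335·298 ≡ 692 (mod 1493).
x = 22513 + 23047·692 = 15971037.

15971037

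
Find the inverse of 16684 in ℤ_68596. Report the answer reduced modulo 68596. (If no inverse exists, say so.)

Compute gcd(16684, 68596):
68596 = 4*16684 + 1860
16684 = 8*1860 + 1804
1860 = 1*1804 + 56
1804 = 32*56 + 12
56 = 4*12 + 8
12 = 1*8 + 4
8 = 2*4 + 0
gcd(16684, 68596) = 4 ≠ 1, so 16684 has no multiplicative inverse modulo 68596.

no inverse exists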